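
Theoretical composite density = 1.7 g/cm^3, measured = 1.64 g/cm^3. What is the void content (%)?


Void% = (rho_theo - rho_actual)/rho_theo * 100 = (1.7 - 1.64)/1.7 * 100 = 3.53%

3.53%


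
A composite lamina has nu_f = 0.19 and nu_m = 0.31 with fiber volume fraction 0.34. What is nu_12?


nu_12 = nu_f*Vf + nu_m*(1-Vf) = 0.19*0.34 + 0.31*0.66 = 0.2692

0.2692


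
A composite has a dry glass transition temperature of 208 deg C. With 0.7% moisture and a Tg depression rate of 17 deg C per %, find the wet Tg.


Tg_wet = Tg_dry - k*moisture = 208 - 17*0.7 = 196.1 deg C

196.1 deg C


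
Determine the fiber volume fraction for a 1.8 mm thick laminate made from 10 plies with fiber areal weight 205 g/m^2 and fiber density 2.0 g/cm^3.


Vf = n * FAW / (rho_f * h * 1000) = 10 * 205 / (2.0 * 1.8 * 1000) = 0.5694

0.5694


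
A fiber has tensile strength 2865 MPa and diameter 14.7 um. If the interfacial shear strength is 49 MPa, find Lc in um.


Lc = sigma_f * d / (2 * tau_i) = 2865 * 14.7 / (2 * 49) = 429.8 um

429.8 um


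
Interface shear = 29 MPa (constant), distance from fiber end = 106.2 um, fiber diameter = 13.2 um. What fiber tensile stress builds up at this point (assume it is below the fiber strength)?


Force balance: sigma_f * (pi*d^2/4) = tau * (pi*d) * x  ->  sigma_f = 4 * tau * x / d
sigma_f = 4 * 29 * 106.2 / 13.2 = 933.3 MPa

933.3 MPa


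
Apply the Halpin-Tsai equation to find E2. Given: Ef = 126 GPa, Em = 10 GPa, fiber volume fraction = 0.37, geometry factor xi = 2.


eta = (Ef/Em - 1)/(Ef/Em + xi) = (12.6 - 1)/(12.6 + 2) = 0.7945
E2 = Em*(1+xi*eta*Vf)/(1-eta*Vf) = 22.49 GPa

22.49 GPa


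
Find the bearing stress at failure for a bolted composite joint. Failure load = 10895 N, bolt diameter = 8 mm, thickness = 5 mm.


sigma_br = F/(d*h) = 10895/(8*5) = 272.4 MPa

272.4 MPa


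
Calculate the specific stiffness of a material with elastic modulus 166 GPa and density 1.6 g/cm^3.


Specific stiffness = E/rho = 166/1.6 = 103.8 GPa/(g/cm^3)

103.8 GPa/(g/cm^3)


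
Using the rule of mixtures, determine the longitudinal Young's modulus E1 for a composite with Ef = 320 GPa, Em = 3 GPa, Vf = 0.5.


E1 = Ef*Vf + Em*(1-Vf) = 320*0.5 + 3*0.5 = 161.5 GPa

161.5 GPa


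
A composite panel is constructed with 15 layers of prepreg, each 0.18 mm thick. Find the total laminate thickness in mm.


h = n * t_ply = 15 * 0.18 = 2.7 mm

2.7 mm


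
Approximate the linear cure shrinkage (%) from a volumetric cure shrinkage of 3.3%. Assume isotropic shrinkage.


Linear shrinkage ≈ vol_shrink/3 = 3.3/3 = 1.1%

1.1%


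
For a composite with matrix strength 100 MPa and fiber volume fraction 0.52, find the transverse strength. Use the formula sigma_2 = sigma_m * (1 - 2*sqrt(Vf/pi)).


factor = 1 - 2*sqrt(0.52/pi) = 0.1863
sigma_2 = 100 * 0.1863 = 18.63 MPa

18.63 MPa


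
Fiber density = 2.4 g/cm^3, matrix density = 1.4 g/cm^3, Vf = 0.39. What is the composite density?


rho_c = rho_f*Vf + rho_m*(1-Vf) = 2.4*0.39 + 1.4*0.61 = 1.79 g/cm^3

1.79 g/cm^3


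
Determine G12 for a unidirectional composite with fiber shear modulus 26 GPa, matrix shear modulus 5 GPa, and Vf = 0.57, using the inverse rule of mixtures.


1/G12 = Vf/Gf + (1-Vf)/Gm = 0.57/26 + 0.43/5
G12 = 9.27 GPa

9.27 GPa


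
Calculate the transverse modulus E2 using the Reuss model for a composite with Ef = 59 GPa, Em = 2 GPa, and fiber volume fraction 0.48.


1/E2 = Vf/Ef + (1-Vf)/Em = 0.48/59 + 0.52/2
E2 = 3.73 GPa

3.73 GPa


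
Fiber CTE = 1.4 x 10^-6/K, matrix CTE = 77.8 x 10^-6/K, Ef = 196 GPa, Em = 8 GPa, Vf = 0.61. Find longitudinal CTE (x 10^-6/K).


E1 = Ef*Vf + Em*(1-Vf) = 122.68
alpha_1 = (alpha_f*Ef*Vf + alpha_m*Em*(1-Vf))/E1 = 3.34 x 10^-6/K

3.34 x 10^-6/K


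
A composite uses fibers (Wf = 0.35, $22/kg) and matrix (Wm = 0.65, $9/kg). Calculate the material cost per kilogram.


Cost = cost_f*Wf + cost_m*Wm = 22*0.35 + 9*0.65 = $13.55/kg

$13.55/kg


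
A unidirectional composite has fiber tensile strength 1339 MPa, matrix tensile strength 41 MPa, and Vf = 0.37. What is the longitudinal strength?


sigma_1 = sigma_f*Vf + sigma_m*(1-Vf) = 1339*0.37 + 41*0.63 = 521.3 MPa

521.3 MPa


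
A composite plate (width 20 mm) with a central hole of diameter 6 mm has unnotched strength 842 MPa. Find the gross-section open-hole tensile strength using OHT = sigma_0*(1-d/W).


OHT = sigma_0*(1-d/W) = 842*(1-6/20) = 589.4 MPa

589.4 MPa


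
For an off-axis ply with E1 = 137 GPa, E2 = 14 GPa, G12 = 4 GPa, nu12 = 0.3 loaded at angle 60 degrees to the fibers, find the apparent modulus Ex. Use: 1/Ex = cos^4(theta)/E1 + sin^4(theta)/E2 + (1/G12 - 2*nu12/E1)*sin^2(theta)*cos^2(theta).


cos^4(60) = 0.0625, sin^4(60) = 0.5625, sin^2(60)*cos^2(60) = 0.1875
1/G12 - 2*nu12/E1 = 1/4 - 2*0.3/137 = 0.24562 GPa^-1
1/Ex = 0.0625/137 + 0.5625/14 + 0.24562*0.1875 = 0.0866886 GPa^-1
Ex = 11.54 GPa

11.54 GPa


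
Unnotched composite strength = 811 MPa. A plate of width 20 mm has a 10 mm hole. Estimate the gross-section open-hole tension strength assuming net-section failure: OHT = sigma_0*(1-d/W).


OHT = sigma_0*(1-d/W) = 811*(1-10/20) = 405.5 MPa

405.5 MPa


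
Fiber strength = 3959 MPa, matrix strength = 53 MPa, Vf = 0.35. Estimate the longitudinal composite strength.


sigma_1 = sigma_f*Vf + sigma_m*(1-Vf) = 3959*0.35 + 53*0.65 = 1420.1 MPa

1420.1 MPa


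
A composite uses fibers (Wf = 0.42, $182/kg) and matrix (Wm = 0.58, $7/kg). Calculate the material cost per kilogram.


Cost = cost_f*Wf + cost_m*Wm = 182*0.42 + 7*0.58 = $80.5/kg

$80.5/kg


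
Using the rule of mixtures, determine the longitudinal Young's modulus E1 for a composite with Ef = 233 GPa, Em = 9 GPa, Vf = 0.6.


E1 = Ef*Vf + Em*(1-Vf) = 233*0.6 + 9*0.4 = 143.4 GPa

143.4 GPa


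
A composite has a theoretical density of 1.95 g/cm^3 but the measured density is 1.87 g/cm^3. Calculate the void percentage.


Void% = (rho_theo - rho_actual)/rho_theo * 100 = (1.95 - 1.87)/1.95 * 100 = 4.1%

4.1%


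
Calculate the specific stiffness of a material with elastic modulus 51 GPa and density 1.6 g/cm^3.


Specific stiffness = E/rho = 51/1.6 = 31.9 GPa/(g/cm^3)

31.9 GPa/(g/cm^3)


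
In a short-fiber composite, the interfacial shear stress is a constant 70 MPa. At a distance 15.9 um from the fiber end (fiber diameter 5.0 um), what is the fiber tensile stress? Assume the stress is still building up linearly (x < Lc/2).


Force balance: sigma_f * (pi*d^2/4) = tau * (pi*d) * x  ->  sigma_f = 4 * tau * x / d
sigma_f = 4 * 70 * 15.9 / 5.0 = 890.4 MPa

890.4 MPa


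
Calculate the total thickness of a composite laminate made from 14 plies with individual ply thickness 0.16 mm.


h = n * t_ply = 14 * 0.16 = 2.24 mm

2.24 mm


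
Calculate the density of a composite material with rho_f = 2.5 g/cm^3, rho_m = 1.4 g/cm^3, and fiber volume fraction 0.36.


rho_c = rho_f*Vf + rho_m*(1-Vf) = 2.5*0.36 + 1.4*0.64 = 1.796 g/cm^3

1.796 g/cm^3


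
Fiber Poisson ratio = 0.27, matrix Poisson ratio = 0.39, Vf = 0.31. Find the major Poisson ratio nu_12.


nu_12 = nu_f*Vf + nu_m*(1-Vf) = 0.27*0.31 + 0.39*0.69 = 0.3528

0.3528


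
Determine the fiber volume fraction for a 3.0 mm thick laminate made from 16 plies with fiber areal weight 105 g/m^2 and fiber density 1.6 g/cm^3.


Vf = n * FAW / (rho_f * h * 1000) = 16 * 105 / (1.6 * 3.0 * 1000) = 0.35

0.35


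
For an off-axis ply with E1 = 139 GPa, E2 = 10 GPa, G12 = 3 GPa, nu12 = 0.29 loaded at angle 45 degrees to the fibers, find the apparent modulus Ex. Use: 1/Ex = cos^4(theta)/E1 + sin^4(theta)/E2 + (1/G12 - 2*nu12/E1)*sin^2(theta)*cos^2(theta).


cos^4(45) = 0.25, sin^4(45) = 0.25, sin^2(45)*cos^2(45) = 0.25
1/G12 - 2*nu12/E1 = 1/3 - 2*0.29/139 = 0.329161 GPa^-1
1/Ex = 0.25/139 + 0.25/10 + 0.329161*0.25 = 0.1090887 GPa^-1
Ex = 9.17 GPa

9.17 GPa


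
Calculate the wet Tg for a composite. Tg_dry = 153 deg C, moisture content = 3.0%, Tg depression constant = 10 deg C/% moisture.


Tg_wet = Tg_dry - k*moisture = 153 - 10*3.0 = 123.0 deg C

123.0 deg C


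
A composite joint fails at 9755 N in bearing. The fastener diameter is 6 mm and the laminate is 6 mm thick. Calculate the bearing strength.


sigma_br = F/(d*h) = 9755/(6*6) = 271.0 MPa

271.0 MPa


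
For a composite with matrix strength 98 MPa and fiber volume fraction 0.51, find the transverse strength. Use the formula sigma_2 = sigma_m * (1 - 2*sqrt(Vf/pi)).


factor = 1 - 2*sqrt(0.51/pi) = 0.1942
sigma_2 = 98 * 0.1942 = 19.03 MPa

19.03 MPa


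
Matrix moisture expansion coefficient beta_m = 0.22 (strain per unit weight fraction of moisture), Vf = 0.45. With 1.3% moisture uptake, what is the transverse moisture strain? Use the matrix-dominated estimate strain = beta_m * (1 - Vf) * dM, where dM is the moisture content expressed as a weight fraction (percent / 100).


dM = 1.3/100 = 0.013
strain = beta_m * (1-Vf) * dM = 0.22 * 0.55 * 0.013 = 0.001573

0.001573


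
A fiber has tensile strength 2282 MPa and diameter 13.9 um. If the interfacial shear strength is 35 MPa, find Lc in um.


Lc = sigma_f * d / (2 * tau_i) = 2282 * 13.9 / (2 * 35) = 453.1 um

453.1 um


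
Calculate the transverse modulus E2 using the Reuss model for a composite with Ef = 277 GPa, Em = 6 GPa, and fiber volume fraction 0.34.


1/E2 = Vf/Ef + (1-Vf)/Em = 0.34/277 + 0.66/6
E2 = 8.99 GPa

8.99 GPa


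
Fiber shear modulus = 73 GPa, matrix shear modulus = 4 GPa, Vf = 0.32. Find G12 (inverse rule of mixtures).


1/G12 = Vf/Gf + (1-Vf)/Gm = 0.32/73 + 0.68/4
G12 = 5.73 GPa

5.73 GPa


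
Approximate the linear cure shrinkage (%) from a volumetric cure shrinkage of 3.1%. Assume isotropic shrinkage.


Linear shrinkage ≈ vol_shrink/3 = 3.1/3 = 1.033%

1.033%


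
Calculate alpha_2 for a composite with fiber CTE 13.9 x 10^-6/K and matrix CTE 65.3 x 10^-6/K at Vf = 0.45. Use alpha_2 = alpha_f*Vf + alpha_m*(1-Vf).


alpha_2 = alpha_f*Vf + alpha_m*(1-Vf) = 13.9*0.45 + 65.3*0.55 = 42.2 x 10^-6/K

42.2 x 10^-6/K


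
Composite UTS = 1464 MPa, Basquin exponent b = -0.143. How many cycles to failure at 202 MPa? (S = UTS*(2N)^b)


N = 0.5 * (S/UTS)^(1/b) = 0.5 * (202/1464)^(1/-0.143) = 517943.8046 cycles

517943.8046 cycles


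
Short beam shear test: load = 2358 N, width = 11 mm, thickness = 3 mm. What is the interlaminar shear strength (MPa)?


ILSS = 3F/(4bh) = 3*2358/(4*11*3) = 53.59 MPa

53.59 MPa


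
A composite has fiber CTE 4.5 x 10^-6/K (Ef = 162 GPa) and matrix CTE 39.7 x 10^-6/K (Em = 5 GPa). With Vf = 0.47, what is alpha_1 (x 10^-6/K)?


E1 = Ef*Vf + Em*(1-Vf) = 78.79
alpha_1 = (alpha_f*Ef*Vf + alpha_m*Em*(1-Vf))/E1 = 5.68 x 10^-6/K

5.68 x 10^-6/K


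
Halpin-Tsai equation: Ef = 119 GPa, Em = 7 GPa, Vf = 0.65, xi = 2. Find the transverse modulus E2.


eta = (Ef/Em - 1)/(Ef/Em + xi) = (17.0 - 1)/(17.0 + 2) = 0.8421
E2 = Em*(1+xi*eta*Vf)/(1-eta*Vf) = 32.4 GPa

32.4 GPa


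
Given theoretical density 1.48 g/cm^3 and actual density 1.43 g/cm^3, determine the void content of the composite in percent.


Void% = (rho_theo - rho_actual)/rho_theo * 100 = (1.48 - 1.43)/1.48 * 100 = 3.38%

3.38%


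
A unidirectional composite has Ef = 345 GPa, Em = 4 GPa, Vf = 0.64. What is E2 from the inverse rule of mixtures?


1/E2 = Vf/Ef + (1-Vf)/Em = 0.64/345 + 0.36/4
E2 = 10.89 GPa

10.89 GPa


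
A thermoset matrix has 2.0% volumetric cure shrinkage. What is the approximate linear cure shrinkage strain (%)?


Linear shrinkage ≈ vol_shrink/3 = 2.0/3 = 0.667%

0.667%


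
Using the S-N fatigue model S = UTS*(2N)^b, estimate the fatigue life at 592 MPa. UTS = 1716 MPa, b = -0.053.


N = 0.5 * (S/UTS)^(1/b) = 0.5 * (592/1716)^(1/-0.053) = 2.6281e+08 cycles

2.6281e+08 cycles


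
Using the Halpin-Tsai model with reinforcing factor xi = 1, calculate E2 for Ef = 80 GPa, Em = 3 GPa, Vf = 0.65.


eta = (Ef/Em - 1)/(Ef/Em + xi) = (26.6667 - 1)/(26.6667 + 1) = 0.9277
E2 = Em*(1+xi*eta*Vf)/(1-eta*Vf) = 12.11 GPa

12.11 GPa


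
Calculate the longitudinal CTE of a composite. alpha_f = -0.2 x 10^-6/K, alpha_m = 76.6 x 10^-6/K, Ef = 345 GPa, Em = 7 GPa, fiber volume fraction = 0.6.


E1 = Ef*Vf + Em*(1-Vf) = 209.8
alpha_1 = (alpha_f*Ef*Vf + alpha_m*Em*(1-Vf))/E1 = 0.82 x 10^-6/K

0.82 x 10^-6/K


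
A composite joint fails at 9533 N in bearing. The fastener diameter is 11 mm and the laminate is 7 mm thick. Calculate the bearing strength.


sigma_br = F/(d*h) = 9533/(11*7) = 123.8 MPa

123.8 MPa


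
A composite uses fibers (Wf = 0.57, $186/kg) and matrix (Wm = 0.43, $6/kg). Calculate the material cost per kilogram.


Cost = cost_f*Wf + cost_m*Wm = 186*0.57 + 6*0.43 = $108.6/kg

$108.6/kg


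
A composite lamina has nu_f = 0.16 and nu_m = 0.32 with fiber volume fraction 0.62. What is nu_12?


nu_12 = nu_f*Vf + nu_m*(1-Vf) = 0.16*0.62 + 0.32*0.38 = 0.2208

0.2208


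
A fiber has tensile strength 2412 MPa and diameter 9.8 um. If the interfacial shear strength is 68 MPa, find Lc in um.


Lc = sigma_f * d / (2 * tau_i) = 2412 * 9.8 / (2 * 68) = 173.8 um

173.8 um


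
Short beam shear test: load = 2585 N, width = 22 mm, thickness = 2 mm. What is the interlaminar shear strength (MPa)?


ILSS = 3F/(4bh) = 3*2585/(4*22*2) = 44.06 MPa

44.06 MPa


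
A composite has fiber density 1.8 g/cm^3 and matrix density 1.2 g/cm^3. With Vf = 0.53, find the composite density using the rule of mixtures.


rho_c = rho_f*Vf + rho_m*(1-Vf) = 1.8*0.53 + 1.2*0.47 = 1.518 g/cm^3

1.518 g/cm^3


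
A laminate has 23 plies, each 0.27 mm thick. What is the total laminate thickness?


h = n * t_ply = 23 * 0.27 = 6.21 mm

6.21 mm


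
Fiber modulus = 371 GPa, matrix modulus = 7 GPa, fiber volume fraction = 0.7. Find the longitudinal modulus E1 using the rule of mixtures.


E1 = Ef*Vf + Em*(1-Vf) = 371*0.7 + 7*0.3 = 261.8 GPa

261.8 GPa


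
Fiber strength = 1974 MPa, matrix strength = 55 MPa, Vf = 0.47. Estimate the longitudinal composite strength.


sigma_1 = sigma_f*Vf + sigma_m*(1-Vf) = 1974*0.47 + 55*0.53 = 956.9 MPa

956.9 MPa


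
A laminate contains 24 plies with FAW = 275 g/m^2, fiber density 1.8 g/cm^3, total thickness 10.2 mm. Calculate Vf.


Vf = n * FAW / (rho_f * h * 1000) = 24 * 275 / (1.8 * 10.2 * 1000) = 0.3595

0.3595


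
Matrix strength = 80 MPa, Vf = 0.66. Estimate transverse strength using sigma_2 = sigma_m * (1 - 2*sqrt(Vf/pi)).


factor = 1 - 2*sqrt(0.66/pi) = 0.0833
sigma_2 = 80 * 0.0833 = 6.66 MPa

6.66 MPa


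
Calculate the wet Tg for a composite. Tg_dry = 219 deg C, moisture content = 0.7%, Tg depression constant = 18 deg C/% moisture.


Tg_wet = Tg_dry - k*moisture = 219 - 18*0.7 = 206.4 deg C

206.4 deg C


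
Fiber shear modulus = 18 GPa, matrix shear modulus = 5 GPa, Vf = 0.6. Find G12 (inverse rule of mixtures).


1/G12 = Vf/Gf + (1-Vf)/Gm = 0.6/18 + 0.4/5
G12 = 8.82 GPa

8.82 GPa


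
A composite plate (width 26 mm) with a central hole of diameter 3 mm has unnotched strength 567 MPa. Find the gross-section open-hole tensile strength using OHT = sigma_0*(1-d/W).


OHT = sigma_0*(1-d/W) = 567*(1-3/26) = 501.6 MPa

501.6 MPa


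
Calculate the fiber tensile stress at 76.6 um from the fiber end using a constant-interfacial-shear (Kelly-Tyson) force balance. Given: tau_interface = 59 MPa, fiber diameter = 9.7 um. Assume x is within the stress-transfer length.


Force balance: sigma_f * (pi*d^2/4) = tau * (pi*d) * x  ->  sigma_f = 4 * tau * x / d
sigma_f = 4 * 59 * 76.6 / 9.7 = 1863.7 MPa

1863.7 MPa


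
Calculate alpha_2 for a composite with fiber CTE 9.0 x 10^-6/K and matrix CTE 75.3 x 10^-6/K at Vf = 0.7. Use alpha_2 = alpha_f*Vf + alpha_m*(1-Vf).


alpha_2 = alpha_f*Vf + alpha_m*(1-Vf) = 9.0*0.7 + 75.3*0.3 = 28.9 x 10^-6/K

28.9 x 10^-6/K


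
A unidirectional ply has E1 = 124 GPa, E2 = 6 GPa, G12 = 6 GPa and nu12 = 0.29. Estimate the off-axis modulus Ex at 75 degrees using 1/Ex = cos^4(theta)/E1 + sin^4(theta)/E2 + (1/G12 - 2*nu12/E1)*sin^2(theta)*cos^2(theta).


cos^4(75) = 0.004487, sin^4(75) = 0.870513, sin^2(75)*cos^2(75) = 0.0625
1/G12 - 2*nu12/E1 = 1/6 - 2*0.29/124 = 0.161989 GPa^-1
1/Ex = 0.004487/124 + 0.870513/6 + 0.161989*0.0625 = 0.155246 GPa^-1
Ex = 6.44 GPa

6.44 GPa


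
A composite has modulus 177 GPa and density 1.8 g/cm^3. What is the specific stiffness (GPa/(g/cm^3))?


Specific stiffness = E/rho = 177/1.8 = 98.3 GPa/(g/cm^3)

98.3 GPa/(g/cm^3)


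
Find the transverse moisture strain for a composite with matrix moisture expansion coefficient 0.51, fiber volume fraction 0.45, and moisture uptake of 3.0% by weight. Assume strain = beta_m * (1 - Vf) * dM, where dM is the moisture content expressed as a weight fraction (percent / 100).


dM = 3.0/100 = 0.03
strain = beta_m * (1-Vf) * dM = 0.51 * 0.55 * 0.03 = 0.008415

0.008415


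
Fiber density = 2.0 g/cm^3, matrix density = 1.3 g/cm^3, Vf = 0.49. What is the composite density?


rho_c = rho_f*Vf + rho_m*(1-Vf) = 2.0*0.49 + 1.3*0.51 = 1.643 g/cm^3

1.643 g/cm^3


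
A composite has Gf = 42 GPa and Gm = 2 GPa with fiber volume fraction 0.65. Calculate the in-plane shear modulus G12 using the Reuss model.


1/G12 = Vf/Gf + (1-Vf)/Gm = 0.65/42 + 0.35/2
G12 = 5.25 GPa

5.25 GPa


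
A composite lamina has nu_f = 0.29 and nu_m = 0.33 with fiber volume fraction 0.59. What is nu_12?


nu_12 = nu_f*Vf + nu_m*(1-Vf) = 0.29*0.59 + 0.33*0.41 = 0.3064

0.3064


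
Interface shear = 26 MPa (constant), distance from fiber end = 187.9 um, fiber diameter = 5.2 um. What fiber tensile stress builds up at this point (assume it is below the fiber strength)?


Force balance: sigma_f * (pi*d^2/4) = tau * (pi*d) * x  ->  sigma_f = 4 * tau * x / d
sigma_f = 4 * 26 * 187.9 / 5.2 = 3758.0 MPa

3758.0 MPa


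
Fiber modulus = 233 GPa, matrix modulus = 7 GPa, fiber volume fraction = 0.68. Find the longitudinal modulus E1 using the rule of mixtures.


E1 = Ef*Vf + Em*(1-Vf) = 233*0.68 + 7*0.32 = 160.68 GPa

160.68 GPa


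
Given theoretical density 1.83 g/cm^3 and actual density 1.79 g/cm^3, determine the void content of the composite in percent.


Void% = (rho_theo - rho_actual)/rho_theo * 100 = (1.83 - 1.79)/1.83 * 100 = 2.19%

2.19%


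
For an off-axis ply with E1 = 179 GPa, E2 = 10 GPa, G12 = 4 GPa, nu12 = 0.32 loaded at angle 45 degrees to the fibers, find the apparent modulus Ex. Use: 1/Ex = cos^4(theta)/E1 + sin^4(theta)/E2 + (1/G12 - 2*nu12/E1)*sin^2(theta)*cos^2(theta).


cos^4(45) = 0.25, sin^4(45) = 0.25, sin^2(45)*cos^2(45) = 0.25
1/G12 - 2*nu12/E1 = 1/4 - 2*0.32/179 = 0.246425 GPa^-1
1/Ex = 0.25/179 + 0.25/10 + 0.246425*0.25 = 0.0880028 GPa^-1
Ex = 11.36 GPa

11.36 GPa


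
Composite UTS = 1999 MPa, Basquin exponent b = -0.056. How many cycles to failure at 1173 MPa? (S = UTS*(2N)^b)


N = 0.5 * (S/UTS)^(1/b) = 0.5 * (1173/1999)^(1/-0.056) = 6810.2419 cycles

6810.2419 cycles


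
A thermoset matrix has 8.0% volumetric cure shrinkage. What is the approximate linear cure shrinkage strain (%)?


Linear shrinkage ≈ vol_shrink/3 = 8.0/3 = 2.667%

2.667%


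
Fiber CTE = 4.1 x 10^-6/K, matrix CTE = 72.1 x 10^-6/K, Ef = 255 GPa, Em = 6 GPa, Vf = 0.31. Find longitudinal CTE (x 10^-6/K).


E1 = Ef*Vf + Em*(1-Vf) = 83.19
alpha_1 = (alpha_f*Ef*Vf + alpha_m*Em*(1-Vf))/E1 = 7.48 x 10^-6/K

7.48 x 10^-6/K


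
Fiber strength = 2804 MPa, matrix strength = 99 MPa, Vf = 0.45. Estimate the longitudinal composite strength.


sigma_1 = sigma_f*Vf + sigma_m*(1-Vf) = 2804*0.45 + 99*0.55 = 1316.3 MPa

1316.3 MPa


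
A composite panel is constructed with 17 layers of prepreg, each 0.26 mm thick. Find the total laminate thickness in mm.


h = n * t_ply = 17 * 0.26 = 4.42 mm

4.42 mm


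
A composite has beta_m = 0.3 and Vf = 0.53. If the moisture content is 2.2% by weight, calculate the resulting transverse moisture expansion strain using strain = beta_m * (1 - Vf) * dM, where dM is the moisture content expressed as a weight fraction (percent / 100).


dM = 2.2/100 = 0.022
strain = beta_m * (1-Vf) * dM = 0.3 * 0.47 * 0.022 = 0.003102

0.003102


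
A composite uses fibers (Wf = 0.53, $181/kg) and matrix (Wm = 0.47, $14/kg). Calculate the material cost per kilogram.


Cost = cost_f*Wf + cost_m*Wm = 181*0.53 + 14*0.47 = $102.51/kg

$102.51/kg


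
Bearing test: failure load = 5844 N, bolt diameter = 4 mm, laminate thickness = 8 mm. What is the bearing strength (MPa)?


sigma_br = F/(d*h) = 5844/(4*8) = 182.6 MPa

182.6 MPa


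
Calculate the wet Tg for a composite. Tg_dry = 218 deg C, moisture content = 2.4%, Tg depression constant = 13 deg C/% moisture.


Tg_wet = Tg_dry - k*moisture = 218 - 13*2.4 = 186.8 deg C

186.8 deg C


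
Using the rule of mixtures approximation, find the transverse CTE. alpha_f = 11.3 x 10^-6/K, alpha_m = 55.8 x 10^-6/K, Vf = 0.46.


alpha_2 = alpha_f*Vf + alpha_m*(1-Vf) = 11.3*0.46 + 55.8*0.54 = 35.3 x 10^-6/K

35.3 x 10^-6/K


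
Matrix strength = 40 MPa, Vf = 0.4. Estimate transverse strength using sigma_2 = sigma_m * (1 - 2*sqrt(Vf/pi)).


factor = 1 - 2*sqrt(0.4/pi) = 0.2864
sigma_2 = 40 * 0.2864 = 11.45 MPa

11.45 MPa


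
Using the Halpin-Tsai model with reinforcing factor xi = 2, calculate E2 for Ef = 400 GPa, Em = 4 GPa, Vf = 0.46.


eta = (Ef/Em - 1)/(Ef/Em + xi) = (100.0 - 1)/(100.0 + 2) = 0.9706
E2 = Em*(1+xi*eta*Vf)/(1-eta*Vf) = 13.68 GPa

13.68 GPa


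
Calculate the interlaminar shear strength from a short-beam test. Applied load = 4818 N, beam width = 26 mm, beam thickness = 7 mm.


ILSS = 3F/(4bh) = 3*4818/(4*26*7) = 19.85 MPa

19.85 MPa


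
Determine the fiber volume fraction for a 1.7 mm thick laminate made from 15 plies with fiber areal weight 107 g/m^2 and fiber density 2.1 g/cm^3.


Vf = n * FAW / (rho_f * h * 1000) = 15 * 107 / (2.1 * 1.7 * 1000) = 0.4496

0.4496


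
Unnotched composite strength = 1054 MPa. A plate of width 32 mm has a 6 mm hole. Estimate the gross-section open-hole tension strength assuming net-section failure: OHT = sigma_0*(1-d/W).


OHT = sigma_0*(1-d/W) = 1054*(1-6/32) = 856.4 MPa

856.4 MPa


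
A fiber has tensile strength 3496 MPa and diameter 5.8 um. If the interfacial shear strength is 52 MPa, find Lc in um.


Lc = sigma_f * d / (2 * tau_i) = 3496 * 5.8 / (2 * 52) = 195.0 um

195.0 um


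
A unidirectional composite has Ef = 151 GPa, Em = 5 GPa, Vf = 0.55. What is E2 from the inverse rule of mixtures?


1/E2 = Vf/Ef + (1-Vf)/Em = 0.55/151 + 0.45/5
E2 = 10.68 GPa

10.68 GPa


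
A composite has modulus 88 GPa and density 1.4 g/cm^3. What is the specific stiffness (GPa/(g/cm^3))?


Specific stiffness = E/rho = 88/1.4 = 62.9 GPa/(g/cm^3)

62.9 GPa/(g/cm^3)


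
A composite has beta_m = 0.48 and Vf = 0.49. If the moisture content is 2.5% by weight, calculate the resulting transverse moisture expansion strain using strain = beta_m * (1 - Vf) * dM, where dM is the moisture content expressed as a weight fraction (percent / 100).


dM = 2.5/100 = 0.025
strain = beta_m * (1-Vf) * dM = 0.48 * 0.51 * 0.025 = 0.00612

0.00612


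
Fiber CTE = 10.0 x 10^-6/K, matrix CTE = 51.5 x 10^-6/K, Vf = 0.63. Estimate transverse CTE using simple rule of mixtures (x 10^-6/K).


alpha_2 = alpha_f*Vf + alpha_m*(1-Vf) = 10.0*0.63 + 51.5*0.37 = 25.4 x 10^-6/K

25.4 x 10^-6/K


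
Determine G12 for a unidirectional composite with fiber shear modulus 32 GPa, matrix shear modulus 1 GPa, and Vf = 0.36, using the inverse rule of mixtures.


1/G12 = Vf/Gf + (1-Vf)/Gm = 0.36/32 + 0.64/1
G12 = 1.54 GPa

1.54 GPa


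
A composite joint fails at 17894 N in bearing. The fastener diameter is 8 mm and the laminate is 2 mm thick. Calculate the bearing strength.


sigma_br = F/(d*h) = 17894/(8*2) = 1118.4 MPa

1118.4 MPa


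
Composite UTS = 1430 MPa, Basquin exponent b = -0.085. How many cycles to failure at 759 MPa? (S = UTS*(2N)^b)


N = 0.5 * (S/UTS)^(1/b) = 0.5 * (759/1430)^(1/-0.085) = 861.7337 cycles

861.7337 cycles


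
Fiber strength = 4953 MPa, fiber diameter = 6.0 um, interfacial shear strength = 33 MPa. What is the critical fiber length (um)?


Lc = sigma_f * d / (2 * tau_i) = 4953 * 6.0 / (2 * 33) = 450.3 um

450.3 um


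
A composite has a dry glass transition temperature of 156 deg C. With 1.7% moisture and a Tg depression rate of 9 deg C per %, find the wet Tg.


Tg_wet = Tg_dry - k*moisture = 156 - 9*1.7 = 140.7 deg C

140.7 deg C


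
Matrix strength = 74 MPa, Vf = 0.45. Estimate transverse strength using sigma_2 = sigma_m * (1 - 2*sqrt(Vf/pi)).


factor = 1 - 2*sqrt(0.45/pi) = 0.2431
sigma_2 = 74 * 0.2431 = 17.99 MPa

17.99 MPa


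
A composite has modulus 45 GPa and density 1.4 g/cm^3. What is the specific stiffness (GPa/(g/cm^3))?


Specific stiffness = E/rho = 45/1.4 = 32.1 GPa/(g/cm^3)

32.1 GPa/(g/cm^3)


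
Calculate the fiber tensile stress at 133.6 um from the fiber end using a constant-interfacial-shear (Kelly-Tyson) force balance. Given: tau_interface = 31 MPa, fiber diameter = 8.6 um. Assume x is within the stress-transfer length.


Force balance: sigma_f * (pi*d^2/4) = tau * (pi*d) * x  ->  sigma_f = 4 * tau * x / d
sigma_f = 4 * 31 * 133.6 / 8.6 = 1926.3 MPa

1926.3 MPa


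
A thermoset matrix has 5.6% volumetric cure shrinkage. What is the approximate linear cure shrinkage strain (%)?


Linear shrinkage ≈ vol_shrink/3 = 5.6/3 = 1.867%

1.867%


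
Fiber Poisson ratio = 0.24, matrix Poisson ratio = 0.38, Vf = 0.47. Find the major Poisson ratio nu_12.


nu_12 = nu_f*Vf + nu_m*(1-Vf) = 0.24*0.47 + 0.38*0.53 = 0.3142

0.3142


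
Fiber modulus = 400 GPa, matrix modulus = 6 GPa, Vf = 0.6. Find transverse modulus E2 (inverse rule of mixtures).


1/E2 = Vf/Ef + (1-Vf)/Em = 0.6/400 + 0.4/6
E2 = 14.67 GPa

14.67 GPa


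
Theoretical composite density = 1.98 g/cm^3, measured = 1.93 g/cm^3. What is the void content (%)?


Void% = (rho_theo - rho_actual)/rho_theo * 100 = (1.98 - 1.93)/1.98 * 100 = 2.53%

2.53%


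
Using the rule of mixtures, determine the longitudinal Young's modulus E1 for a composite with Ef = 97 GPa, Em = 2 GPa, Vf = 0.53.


E1 = Ef*Vf + Em*(1-Vf) = 97*0.53 + 2*0.47 = 52.35 GPa

52.35 GPa


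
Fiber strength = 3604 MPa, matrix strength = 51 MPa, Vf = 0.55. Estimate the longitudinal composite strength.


sigma_1 = sigma_f*Vf + sigma_m*(1-Vf) = 3604*0.55 + 51*0.45 = 2005.2 MPa

2005.2 MPa


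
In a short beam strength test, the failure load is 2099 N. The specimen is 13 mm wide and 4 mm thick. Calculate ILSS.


ILSS = 3F/(4bh) = 3*2099/(4*13*4) = 30.27 MPa

30.27 MPa


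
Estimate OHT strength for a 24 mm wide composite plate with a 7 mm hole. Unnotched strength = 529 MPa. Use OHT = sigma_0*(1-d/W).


OHT = sigma_0*(1-d/W) = 529*(1-7/24) = 374.7 MPa

374.7 MPa


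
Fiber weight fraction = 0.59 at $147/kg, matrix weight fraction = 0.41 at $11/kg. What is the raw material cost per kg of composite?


Cost = cost_f*Wf + cost_m*Wm = 147*0.59 + 11*0.41 = $91.24/kg

$91.24/kg


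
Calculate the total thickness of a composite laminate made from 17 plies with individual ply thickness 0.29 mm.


h = n * t_ply = 17 * 0.29 = 4.93 mm

4.93 mm


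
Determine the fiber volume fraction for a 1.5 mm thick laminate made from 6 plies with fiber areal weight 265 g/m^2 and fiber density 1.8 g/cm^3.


Vf = n * FAW / (rho_f * h * 1000) = 6 * 265 / (1.8 * 1.5 * 1000) = 0.5889

0.5889


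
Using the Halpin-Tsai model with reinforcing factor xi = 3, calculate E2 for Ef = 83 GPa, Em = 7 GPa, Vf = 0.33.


eta = (Ef/Em - 1)/(Ef/Em + xi) = (11.8571 - 1)/(11.8571 + 3) = 0.7308
E2 = Em*(1+xi*eta*Vf)/(1-eta*Vf) = 15.9 GPa

15.9 GPa


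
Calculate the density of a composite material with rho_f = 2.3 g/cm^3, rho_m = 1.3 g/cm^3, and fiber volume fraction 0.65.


rho_c = rho_f*Vf + rho_m*(1-Vf) = 2.3*0.65 + 1.3*0.35 = 1.95 g/cm^3

1.95 g/cm^3


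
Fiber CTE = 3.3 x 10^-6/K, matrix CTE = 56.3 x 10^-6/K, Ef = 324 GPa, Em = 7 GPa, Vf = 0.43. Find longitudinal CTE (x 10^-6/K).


E1 = Ef*Vf + Em*(1-Vf) = 143.31
alpha_1 = (alpha_f*Ef*Vf + alpha_m*Em*(1-Vf))/E1 = 4.78 x 10^-6/K

4.78 x 10^-6/K


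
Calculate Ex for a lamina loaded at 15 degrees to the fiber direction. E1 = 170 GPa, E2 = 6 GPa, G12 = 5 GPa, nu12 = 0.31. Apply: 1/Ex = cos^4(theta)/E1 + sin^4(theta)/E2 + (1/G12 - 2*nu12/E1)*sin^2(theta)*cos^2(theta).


cos^4(15) = 0.870513, sin^4(15) = 0.004487, sin^2(15)*cos^2(15) = 0.0625
1/G12 - 2*nu12/E1 = 1/5 - 2*0.31/170 = 0.196353 GPa^-1
1/Ex = 0.870513/170 + 0.004487/6 + 0.196353*0.0625 = 0.0181406 GPa^-1
Ex = 55.12 GPa

55.12 GPa


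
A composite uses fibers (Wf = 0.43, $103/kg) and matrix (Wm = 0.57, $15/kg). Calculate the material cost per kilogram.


Cost = cost_f*Wf + cost_m*Wm = 103*0.43 + 15*0.57 = $52.84/kg

$52.84/kg


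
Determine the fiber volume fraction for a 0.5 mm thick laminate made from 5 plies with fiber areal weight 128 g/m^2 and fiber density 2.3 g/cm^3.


Vf = n * FAW / (rho_f * h * 1000) = 5 * 128 / (2.3 * 0.5 * 1000) = 0.5565

0.5565


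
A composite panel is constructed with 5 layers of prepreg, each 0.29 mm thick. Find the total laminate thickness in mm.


h = n * t_ply = 5 * 0.29 = 1.45 mm

1.45 mm


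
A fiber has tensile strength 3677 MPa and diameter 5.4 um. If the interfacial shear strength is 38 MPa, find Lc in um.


Lc = sigma_f * d / (2 * tau_i) = 3677 * 5.4 / (2 * 38) = 261.3 um

261.3 um


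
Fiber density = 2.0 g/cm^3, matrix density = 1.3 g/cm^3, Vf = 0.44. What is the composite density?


rho_c = rho_f*Vf + rho_m*(1-Vf) = 2.0*0.44 + 1.3*0.56 = 1.608 g/cm^3

1.608 g/cm^3


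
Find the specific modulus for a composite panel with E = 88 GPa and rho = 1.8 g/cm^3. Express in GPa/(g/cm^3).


Specific stiffness = E/rho = 88/1.8 = 48.9 GPa/(g/cm^3)

48.9 GPa/(g/cm^3)


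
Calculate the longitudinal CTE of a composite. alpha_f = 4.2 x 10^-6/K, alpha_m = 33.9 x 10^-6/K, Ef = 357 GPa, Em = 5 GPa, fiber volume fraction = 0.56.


E1 = Ef*Vf + Em*(1-Vf) = 202.12
alpha_1 = (alpha_f*Ef*Vf + alpha_m*Em*(1-Vf))/E1 = 4.52 x 10^-6/K

4.52 x 10^-6/K


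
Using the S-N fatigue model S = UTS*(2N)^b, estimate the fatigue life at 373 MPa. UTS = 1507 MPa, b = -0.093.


N = 0.5 * (S/UTS)^(1/b) = 0.5 * (373/1507)^(1/-0.093) = 1.6575e+06 cycles

1.6575e+06 cycles


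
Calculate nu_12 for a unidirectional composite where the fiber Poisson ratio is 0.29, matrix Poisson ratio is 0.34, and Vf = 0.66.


nu_12 = nu_f*Vf + nu_m*(1-Vf) = 0.29*0.66 + 0.34*0.34 = 0.307

0.307


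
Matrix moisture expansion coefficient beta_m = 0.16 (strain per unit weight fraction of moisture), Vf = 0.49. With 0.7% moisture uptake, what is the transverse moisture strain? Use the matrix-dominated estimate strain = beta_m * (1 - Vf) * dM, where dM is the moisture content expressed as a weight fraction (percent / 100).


dM = 0.7/100 = 0.007
strain = beta_m * (1-Vf) * dM = 0.16 * 0.51 * 0.007 = 0.0005712

0.0005712


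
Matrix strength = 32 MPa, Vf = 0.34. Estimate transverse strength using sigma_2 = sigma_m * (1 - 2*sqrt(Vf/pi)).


factor = 1 - 2*sqrt(0.34/pi) = 0.342
sigma_2 = 32 * 0.342 = 10.95 MPa

10.95 MPa


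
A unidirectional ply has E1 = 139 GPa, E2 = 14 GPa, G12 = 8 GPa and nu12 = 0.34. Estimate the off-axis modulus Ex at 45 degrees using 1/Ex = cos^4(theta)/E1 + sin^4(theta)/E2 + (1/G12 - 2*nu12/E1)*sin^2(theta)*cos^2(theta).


cos^4(45) = 0.25, sin^4(45) = 0.25, sin^2(45)*cos^2(45) = 0.25
1/G12 - 2*nu12/E1 = 1/8 - 2*0.34/139 = 0.120108 GPa^-1
1/Ex = 0.25/139 + 0.25/14 + 0.120108*0.25 = 0.0496827 GPa^-1
Ex = 20.13 GPa

20.13 GPa


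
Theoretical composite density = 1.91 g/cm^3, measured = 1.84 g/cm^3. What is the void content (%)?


Void% = (rho_theo - rho_actual)/rho_theo * 100 = (1.91 - 1.84)/1.91 * 100 = 3.66%

3.66%


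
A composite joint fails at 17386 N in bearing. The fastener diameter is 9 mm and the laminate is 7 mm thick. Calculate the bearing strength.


sigma_br = F/(d*h) = 17386/(9*7) = 276.0 MPa

276.0 MPa


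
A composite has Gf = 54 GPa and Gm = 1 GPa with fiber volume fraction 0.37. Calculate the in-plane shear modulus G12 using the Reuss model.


1/G12 = Vf/Gf + (1-Vf)/Gm = 0.37/54 + 0.63/1
G12 = 1.57 GPa

1.57 GPa


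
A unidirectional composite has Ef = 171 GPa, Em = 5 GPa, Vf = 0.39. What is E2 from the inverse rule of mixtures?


1/E2 = Vf/Ef + (1-Vf)/Em = 0.39/171 + 0.61/5
E2 = 8.05 GPa

8.05 GPa


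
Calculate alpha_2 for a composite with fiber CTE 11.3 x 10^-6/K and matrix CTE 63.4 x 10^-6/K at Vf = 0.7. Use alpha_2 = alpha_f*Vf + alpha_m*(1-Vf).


alpha_2 = alpha_f*Vf + alpha_m*(1-Vf) = 11.3*0.7 + 63.4*0.3 = 26.9 x 10^-6/K

26.9 x 10^-6/K


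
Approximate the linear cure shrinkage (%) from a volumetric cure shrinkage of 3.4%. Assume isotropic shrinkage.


Linear shrinkage ≈ vol_shrink/3 = 3.4/3 = 1.133%

1.133%


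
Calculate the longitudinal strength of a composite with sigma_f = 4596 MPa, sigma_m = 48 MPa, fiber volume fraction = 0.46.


sigma_1 = sigma_f*Vf + sigma_m*(1-Vf) = 4596*0.46 + 48*0.54 = 2140.1 MPa

2140.1 MPa


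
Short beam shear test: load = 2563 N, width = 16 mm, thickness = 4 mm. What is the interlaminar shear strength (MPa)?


ILSS = 3F/(4bh) = 3*2563/(4*16*4) = 30.04 MPa

30.04 MPa


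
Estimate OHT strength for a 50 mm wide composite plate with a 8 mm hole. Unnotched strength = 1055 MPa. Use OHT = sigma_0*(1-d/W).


OHT = sigma_0*(1-d/W) = 1055*(1-8/50) = 886.2 MPa

886.2 MPa


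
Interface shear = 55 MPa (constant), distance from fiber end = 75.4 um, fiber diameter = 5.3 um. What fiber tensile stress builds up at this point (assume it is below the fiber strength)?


Force balance: sigma_f * (pi*d^2/4) = tau * (pi*d) * x  ->  sigma_f = 4 * tau * x / d
sigma_f = 4 * 55 * 75.4 / 5.3 = 3129.8 MPa

3129.8 MPa


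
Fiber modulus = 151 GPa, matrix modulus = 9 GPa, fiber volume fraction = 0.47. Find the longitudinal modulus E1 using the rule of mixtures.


E1 = Ef*Vf + Em*(1-Vf) = 151*0.47 + 9*0.53 = 75.74 GPa

75.74 GPa


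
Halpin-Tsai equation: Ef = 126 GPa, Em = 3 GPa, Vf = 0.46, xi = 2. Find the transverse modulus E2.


eta = (Ef/Em - 1)/(Ef/Em + xi) = (42.0 - 1)/(42.0 + 2) = 0.9318
E2 = Em*(1+xi*eta*Vf)/(1-eta*Vf) = 9.75 GPa

9.75 GPa


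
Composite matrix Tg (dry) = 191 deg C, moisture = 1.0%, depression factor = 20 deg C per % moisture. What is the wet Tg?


Tg_wet = Tg_dry - k*moisture = 191 - 20*1.0 = 171.0 deg C

171.0 deg C


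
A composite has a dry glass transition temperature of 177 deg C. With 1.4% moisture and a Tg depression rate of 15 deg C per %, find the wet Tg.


Tg_wet = Tg_dry - k*moisture = 177 - 15*1.4 = 156.0 deg C

156.0 deg C


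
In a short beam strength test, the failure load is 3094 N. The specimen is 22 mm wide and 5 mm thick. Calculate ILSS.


ILSS = 3F/(4bh) = 3*3094/(4*22*5) = 21.1 MPa

21.1 MPa


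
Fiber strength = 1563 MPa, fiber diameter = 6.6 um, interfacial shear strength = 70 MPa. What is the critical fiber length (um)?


Lc = sigma_f * d / (2 * tau_i) = 1563 * 6.6 / (2 * 70) = 73.7 um

73.7 um


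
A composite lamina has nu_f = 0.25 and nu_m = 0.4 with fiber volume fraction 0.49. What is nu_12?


nu_12 = nu_f*Vf + nu_m*(1-Vf) = 0.25*0.49 + 0.4*0.51 = 0.3265

0.3265


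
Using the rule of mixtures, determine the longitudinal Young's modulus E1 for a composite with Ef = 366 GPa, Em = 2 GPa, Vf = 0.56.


E1 = Ef*Vf + Em*(1-Vf) = 366*0.56 + 2*0.44 = 205.84 GPa

205.84 GPa


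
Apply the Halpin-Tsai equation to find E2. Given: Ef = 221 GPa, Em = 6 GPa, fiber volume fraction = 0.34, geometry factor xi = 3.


eta = (Ef/Em - 1)/(Ef/Em + xi) = (36.8333 - 1)/(36.8333 + 3) = 0.8996
E2 = Em*(1+xi*eta*Vf)/(1-eta*Vf) = 16.58 GPa

16.58 GPa


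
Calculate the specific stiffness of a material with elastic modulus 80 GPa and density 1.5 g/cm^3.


Specific stiffness = E/rho = 80/1.5 = 53.3 GPa/(g/cm^3)

53.3 GPa/(g/cm^3)


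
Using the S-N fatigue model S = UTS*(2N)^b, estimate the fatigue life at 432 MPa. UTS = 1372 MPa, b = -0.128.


N = 0.5 * (S/UTS)^(1/b) = 0.5 * (432/1372)^(1/-0.128) = 4167.0837 cycles

4167.0837 cycles


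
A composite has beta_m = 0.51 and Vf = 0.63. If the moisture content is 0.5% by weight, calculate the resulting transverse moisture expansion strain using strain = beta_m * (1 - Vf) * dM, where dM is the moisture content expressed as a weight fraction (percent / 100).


dM = 0.5/100 = 0.005
strain = beta_m * (1-Vf) * dM = 0.51 * 0.37 * 0.005 = 0.0009435

0.0009435


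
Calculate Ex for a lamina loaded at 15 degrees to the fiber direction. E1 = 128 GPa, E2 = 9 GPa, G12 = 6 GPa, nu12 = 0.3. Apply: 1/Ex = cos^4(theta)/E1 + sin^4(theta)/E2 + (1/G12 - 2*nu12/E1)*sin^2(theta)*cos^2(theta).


cos^4(15) = 0.870513, sin^4(15) = 0.004487, sin^2(15)*cos^2(15) = 0.0625
1/G12 - 2*nu12/E1 = 1/6 - 2*0.3/128 = 0.161979 GPa^-1
1/Ex = 0.870513/128 + 0.004487/9 + 0.161979*0.0625 = 0.0174232 GPa^-1
Ex = 57.39 GPa

57.39 GPa


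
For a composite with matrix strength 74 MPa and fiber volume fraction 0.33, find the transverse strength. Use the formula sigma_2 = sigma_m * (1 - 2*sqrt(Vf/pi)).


factor = 1 - 2*sqrt(0.33/pi) = 0.3518
sigma_2 = 74 * 0.3518 = 26.03 MPa

26.03 MPa


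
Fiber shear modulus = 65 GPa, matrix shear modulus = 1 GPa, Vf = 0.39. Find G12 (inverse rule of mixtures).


1/G12 = Vf/Gf + (1-Vf)/Gm = 0.39/65 + 0.61/1
G12 = 1.62 GPa

1.62 GPa


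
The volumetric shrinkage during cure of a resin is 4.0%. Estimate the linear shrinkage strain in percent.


Linear shrinkage ≈ vol_shrink/3 = 4.0/3 = 1.333%

1.333%


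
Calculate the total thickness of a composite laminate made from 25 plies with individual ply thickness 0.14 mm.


h = n * t_ply = 25 * 0.14 = 3.5 mm

3.5 mm


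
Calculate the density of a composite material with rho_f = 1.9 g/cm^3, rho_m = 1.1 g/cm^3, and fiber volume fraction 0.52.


rho_c = rho_f*Vf + rho_m*(1-Vf) = 1.9*0.52 + 1.1*0.48 = 1.516 g/cm^3

1.516 g/cm^3


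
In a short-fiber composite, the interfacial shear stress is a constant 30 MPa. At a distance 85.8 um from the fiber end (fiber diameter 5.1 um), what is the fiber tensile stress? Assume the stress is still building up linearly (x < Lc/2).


Force balance: sigma_f * (pi*d^2/4) = tau * (pi*d) * x  ->  sigma_f = 4 * tau * x / d
sigma_f = 4 * 30 * 85.8 / 5.1 = 2018.8 MPa

2018.8 MPa


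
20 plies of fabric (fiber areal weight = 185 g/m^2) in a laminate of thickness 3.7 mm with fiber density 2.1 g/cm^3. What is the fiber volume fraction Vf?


Vf = n * FAW / (rho_f * h * 1000) = 20 * 185 / (2.1 * 3.7 * 1000) = 0.4762

0.4762


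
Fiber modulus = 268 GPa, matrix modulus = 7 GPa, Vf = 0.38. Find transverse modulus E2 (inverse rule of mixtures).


1/E2 = Vf/Ef + (1-Vf)/Em = 0.38/268 + 0.62/7
E2 = 11.11 GPa

11.11 GPa


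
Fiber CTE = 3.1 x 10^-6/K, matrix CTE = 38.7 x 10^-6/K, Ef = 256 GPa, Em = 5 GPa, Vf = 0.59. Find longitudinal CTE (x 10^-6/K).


E1 = Ef*Vf + Em*(1-Vf) = 153.09
alpha_1 = (alpha_f*Ef*Vf + alpha_m*Em*(1-Vf))/E1 = 3.58 x 10^-6/K

3.58 x 10^-6/K


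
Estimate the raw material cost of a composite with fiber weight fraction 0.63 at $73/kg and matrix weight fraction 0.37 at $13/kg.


Cost = cost_f*Wf + cost_m*Wm = 73*0.63 + 13*0.37 = $50.8/kg

$50.8/kg


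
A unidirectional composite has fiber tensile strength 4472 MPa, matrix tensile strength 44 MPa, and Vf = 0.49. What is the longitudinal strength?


sigma_1 = sigma_f*Vf + sigma_m*(1-Vf) = 4472*0.49 + 44*0.51 = 2213.7 MPa

2213.7 MPa


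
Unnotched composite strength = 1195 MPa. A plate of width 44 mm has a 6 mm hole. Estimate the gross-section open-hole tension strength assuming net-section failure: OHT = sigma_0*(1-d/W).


OHT = sigma_0*(1-d/W) = 1195*(1-6/44) = 1032.0 MPa

1032.0 MPa
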